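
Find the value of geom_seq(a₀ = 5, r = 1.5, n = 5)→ [5.0, 7.5, 11.25, 16.875, 25.3125]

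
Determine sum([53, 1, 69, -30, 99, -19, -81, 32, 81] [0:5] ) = slice → [53, 1, 69, -30, 99]
53 + 1 + 69 + (-30) + 99
= 192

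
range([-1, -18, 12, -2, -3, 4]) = 30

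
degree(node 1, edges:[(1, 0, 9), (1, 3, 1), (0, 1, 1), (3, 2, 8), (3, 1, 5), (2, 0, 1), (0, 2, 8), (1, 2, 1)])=incident: (1,0), (1,3), (0,1), (3,1), (1,2)
= 5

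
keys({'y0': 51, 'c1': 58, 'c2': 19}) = ['y0', 'c1', 'c2']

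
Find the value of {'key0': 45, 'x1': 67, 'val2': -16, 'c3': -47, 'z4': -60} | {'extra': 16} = {'key0': 45, 'x1': 67, 'val2': -16, 'c3': -47, 'z4': -60, 'extra': 16}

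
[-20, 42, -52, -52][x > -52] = keep x where x > -52: -20✓, 42✓, -52✗, -52✗
= [-20, 42]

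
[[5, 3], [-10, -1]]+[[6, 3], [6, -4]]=[[11, 6], [-4, -5]]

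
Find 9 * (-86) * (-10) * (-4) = -30960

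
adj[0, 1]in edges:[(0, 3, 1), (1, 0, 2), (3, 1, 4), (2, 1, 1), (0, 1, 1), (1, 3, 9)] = 1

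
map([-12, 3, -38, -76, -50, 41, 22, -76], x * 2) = [-24, 6, -76, -152, -100, 82, 44, -152]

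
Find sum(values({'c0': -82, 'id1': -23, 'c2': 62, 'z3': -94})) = (-82) + (-23) + 62 + (-94)
= -137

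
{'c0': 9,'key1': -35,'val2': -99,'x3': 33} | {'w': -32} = {'c0': 9, 'key1': -35, 'val2': -99, 'x3': 33, 'w': -32}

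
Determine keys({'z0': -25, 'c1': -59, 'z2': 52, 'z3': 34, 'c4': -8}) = ['z0', 'c1', 'z2', 'z3', 'c4']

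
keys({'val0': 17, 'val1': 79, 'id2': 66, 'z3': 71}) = ['val0', 'val1', 'id2', 'z3']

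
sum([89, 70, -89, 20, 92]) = 182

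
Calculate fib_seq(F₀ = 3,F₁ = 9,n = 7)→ [3, 9, 12, 21, 33, 54, 87]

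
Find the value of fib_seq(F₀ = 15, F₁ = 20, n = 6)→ [15, 20, 35, 55, 90, 145]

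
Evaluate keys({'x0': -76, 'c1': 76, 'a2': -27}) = ['x0', 'c1', 'a2']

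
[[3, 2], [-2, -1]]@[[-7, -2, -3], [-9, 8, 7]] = C[0][0] = (3)*(-7) + (2)*(-9) = -39
C[0][1] = (3)*(-2) + (2)*(8) = 10
C[0][2] = (3)*(-3) + (2)*(7) = 5
C[1][0] = (-2)*(-7) + (-1)*(-9) = 23
C[1][1] = (-2)*(-2) + (-1)*(8) = -4
C[1][2] = (-2)*(-3) + (-1)*(7) = -1
= [[-39, 10, 5], [23, -4, -1]]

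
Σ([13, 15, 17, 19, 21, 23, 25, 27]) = 160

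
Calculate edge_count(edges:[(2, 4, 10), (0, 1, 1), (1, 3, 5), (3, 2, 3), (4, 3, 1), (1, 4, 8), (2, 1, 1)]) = 7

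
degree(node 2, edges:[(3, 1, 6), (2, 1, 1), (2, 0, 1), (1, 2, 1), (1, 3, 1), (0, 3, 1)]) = 3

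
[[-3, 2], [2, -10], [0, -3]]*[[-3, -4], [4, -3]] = C[0][0] = (-3)*(-3) + (2)*(4) = 17
C[0][1] = (-3)*(-4) + (2)*(-3) = 6
C[1][0] = (2)*(-3) + (-10)*(4) = -46
C[1][1] = (2)*(-4) + (-10)*(-3) = 22
C[2][0] = (0)*(-3) + (-3)*(4) = -12
C[2][1] = (0)*(-4) + (-3)*(-3) = 9
= [[17, 6], [-46, 22], [-12, 9]]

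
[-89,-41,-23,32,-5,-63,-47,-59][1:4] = [-41, -23, 32]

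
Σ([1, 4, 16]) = 21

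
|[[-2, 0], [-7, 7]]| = (-2)*(7) - (0)*(-7)
= -14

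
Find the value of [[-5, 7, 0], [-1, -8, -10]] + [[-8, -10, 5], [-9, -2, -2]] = [[-13, -3, 5], [-10, -10, -12]]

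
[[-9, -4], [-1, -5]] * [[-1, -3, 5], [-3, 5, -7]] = [[21, 7, -17], [16, -22, 30]]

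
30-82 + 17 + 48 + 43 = 56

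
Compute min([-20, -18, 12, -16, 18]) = -20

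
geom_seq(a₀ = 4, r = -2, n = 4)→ a_0 = 4*(-2)^0 = 4
a_1 = 4*(-2)^1 = -8
a_2 = 4*(-2)^2 = 16
...
= [4, -8, 16, -32]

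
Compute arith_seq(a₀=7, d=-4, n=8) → [7, 3, -1, -5, -9, -13, -17, -21]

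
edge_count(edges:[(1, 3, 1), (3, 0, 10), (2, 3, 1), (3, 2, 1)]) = 4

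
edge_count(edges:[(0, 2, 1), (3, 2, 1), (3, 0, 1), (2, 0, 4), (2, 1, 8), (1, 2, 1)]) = 6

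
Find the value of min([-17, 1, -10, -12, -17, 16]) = -17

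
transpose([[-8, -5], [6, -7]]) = [[-8, 6], [-5, -7]]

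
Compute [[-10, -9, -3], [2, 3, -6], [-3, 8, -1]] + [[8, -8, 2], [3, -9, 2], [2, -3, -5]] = [[-2, -17, -1], [5, -6, -4], [-1, 5, -6]]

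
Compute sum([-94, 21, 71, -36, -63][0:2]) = slice → [-94, 21]
(-94) + 21
= -73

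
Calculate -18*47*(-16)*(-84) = -1137024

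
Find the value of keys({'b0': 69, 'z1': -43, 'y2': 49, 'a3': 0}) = ['b0', 'z1', 'y2', 'a3']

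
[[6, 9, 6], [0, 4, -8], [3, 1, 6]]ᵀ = [[6, 0, 3], [9, 4, 1], [6, -8, 6]]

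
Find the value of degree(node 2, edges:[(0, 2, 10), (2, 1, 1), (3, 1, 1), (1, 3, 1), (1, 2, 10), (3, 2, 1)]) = incident: (0,2), (2,1), (1,2), (3,2)
= 4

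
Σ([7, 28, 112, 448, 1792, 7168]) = 7 + 28 + 112 + 448 + 1792 + 7168
= 9555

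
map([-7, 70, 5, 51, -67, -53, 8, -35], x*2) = -7*2=-14, 70*2=140, 5*2=10, 51*2=102, -67*2=-134, -53*2=-106, 8*2=16, -35*2=-70
= [-14, 140, 10, 102, -134, -106, 16, -70]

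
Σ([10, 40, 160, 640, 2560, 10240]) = 10 + 40 + 160 + 640 + 2560 + 10240
= 13650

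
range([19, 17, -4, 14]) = 23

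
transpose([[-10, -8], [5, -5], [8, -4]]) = [[-10, 5, 8], [-8, -5, -4]]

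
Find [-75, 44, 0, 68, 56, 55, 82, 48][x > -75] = keep x where x > -75: -75✗, 44✓, 0✓, 68✓, 56✓, 55✓, 82✓, 48✓
= [44, 0, 68, 56, 55, 82, 48]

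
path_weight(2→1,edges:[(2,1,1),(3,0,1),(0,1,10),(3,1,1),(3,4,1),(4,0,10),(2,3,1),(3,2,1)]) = w(2→1)=1
= 1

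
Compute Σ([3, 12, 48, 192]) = 3 + 12 + 48 + 192
= 255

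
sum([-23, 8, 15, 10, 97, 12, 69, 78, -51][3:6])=119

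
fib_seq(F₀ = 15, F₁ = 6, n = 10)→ F_2 = F_1 + F_0 = 21
F_3 = F_2 + F_1 = 27
F_4 = F_3 + F_2 = 48
...
= [15, 6, 21, 27, 48, 75, 123, 198, 321, 519]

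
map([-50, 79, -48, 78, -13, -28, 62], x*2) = -50*2=-100, 79*2=158, -48*2=-96, 78*2=156, -13*2=-26, -28*2=-56, 62*2=124
= [-100, 158, -96, 156, -26, -56, 124]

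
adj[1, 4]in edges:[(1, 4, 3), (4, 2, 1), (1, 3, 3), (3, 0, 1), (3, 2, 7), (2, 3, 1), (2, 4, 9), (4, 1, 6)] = 3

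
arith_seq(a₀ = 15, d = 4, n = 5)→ [15, 19, 23, 27, 31]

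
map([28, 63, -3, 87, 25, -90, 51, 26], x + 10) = 28+10=38, 63+10=73, -3+10=7, 87+10=97, 25+10=35, -90+10=-80, 51+10=61, 26+10=36
= [38, 73, 7, 97, 35, -80, 61, 36]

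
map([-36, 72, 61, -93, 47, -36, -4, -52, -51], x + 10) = [-26, 82, 71, -83, 57, -26, 6, -42, -41]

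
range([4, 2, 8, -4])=12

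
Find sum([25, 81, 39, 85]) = 230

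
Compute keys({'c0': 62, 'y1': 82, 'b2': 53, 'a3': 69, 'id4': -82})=['c0', 'y1', 'b2', 'a3', 'id4']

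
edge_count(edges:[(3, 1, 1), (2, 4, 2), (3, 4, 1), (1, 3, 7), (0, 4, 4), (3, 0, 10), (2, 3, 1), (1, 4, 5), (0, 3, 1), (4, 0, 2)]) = 10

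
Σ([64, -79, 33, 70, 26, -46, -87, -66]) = -85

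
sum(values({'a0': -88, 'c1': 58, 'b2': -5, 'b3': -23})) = -58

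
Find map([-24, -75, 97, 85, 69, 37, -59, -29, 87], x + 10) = -24+10=-14, -75+10=-65, 97+10=107, 85+10=95, 69+10=79, 37+10=47, -59+10=-49, -29+10=-19, 87+10=97
= [-14, -65, 107, 95, 79, 47, -49, -19, 97]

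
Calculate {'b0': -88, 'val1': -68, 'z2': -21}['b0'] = -88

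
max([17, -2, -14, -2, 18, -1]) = 18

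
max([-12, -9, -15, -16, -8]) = -8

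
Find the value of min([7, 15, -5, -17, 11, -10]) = -17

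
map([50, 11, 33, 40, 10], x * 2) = [100, 22, 66, 80, 20]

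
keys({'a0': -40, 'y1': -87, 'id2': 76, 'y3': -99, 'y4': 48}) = ['a0', 'y1', 'id2', 'y3', 'y4']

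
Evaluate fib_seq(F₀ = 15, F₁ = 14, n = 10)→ [15, 14, 29, 43, 72, 115, 187, 302, 489, 791]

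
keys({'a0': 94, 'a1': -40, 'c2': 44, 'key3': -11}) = ['a0', 'a1', 'c2', 'key3']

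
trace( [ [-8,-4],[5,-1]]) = diagonal: (-8) + (-1)
= -9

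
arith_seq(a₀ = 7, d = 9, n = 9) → a_0 = 7 + 0*9 = 7
a_1 = 7 + 1*9 = 16
a_2 = 7 + 2*9 = 25
...
= [7, 16, 25, 34, 43, 52, 61, 70, 79]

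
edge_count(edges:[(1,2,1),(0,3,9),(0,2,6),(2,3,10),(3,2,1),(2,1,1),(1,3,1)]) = 7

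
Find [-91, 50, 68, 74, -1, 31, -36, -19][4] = -1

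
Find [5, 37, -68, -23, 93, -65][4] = 93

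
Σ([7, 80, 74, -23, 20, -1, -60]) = 97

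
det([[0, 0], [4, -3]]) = 0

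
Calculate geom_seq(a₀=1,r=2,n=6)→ a_0 = 1*2^0 = 1
a_1 = 1*2^1 = 2
a_2 = 1*2^2 = 4
...
= [1, 2, 4, 8, 16, 32]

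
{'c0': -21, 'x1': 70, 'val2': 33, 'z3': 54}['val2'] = 33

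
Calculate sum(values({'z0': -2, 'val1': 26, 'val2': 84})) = 108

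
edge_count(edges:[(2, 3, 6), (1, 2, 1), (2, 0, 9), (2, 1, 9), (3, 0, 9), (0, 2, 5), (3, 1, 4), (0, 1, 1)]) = 8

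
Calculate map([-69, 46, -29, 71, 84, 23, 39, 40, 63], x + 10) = -69+10=-59, 46+10=56, -29+10=-19, 71+10=81, 84+10=94, 23+10=33, 39+10=49, 40+10=50, 63+10=73
= [-59, 56, -19, 81, 94, 33, 49, 50, 73]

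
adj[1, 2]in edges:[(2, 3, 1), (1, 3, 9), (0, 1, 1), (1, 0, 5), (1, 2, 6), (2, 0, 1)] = 6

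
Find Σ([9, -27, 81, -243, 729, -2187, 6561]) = 4923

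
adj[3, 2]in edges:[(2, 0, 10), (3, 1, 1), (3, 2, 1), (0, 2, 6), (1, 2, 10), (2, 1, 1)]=1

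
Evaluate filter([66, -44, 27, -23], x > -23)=[66, 27]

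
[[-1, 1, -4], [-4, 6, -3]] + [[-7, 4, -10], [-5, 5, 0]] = [[-8, 5, -14], [-9, 11, -3]]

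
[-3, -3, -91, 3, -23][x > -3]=[3]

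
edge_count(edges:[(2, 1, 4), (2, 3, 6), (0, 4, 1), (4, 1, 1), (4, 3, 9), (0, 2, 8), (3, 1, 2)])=7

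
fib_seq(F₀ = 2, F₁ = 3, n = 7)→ F_2 = F_1 + F_0 = 5
F_3 = F_2 + F_1 = 8
F_4 = F_3 + F_2 = 13
...
= [2, 3, 5, 8, 13, 21, 34]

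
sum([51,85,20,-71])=51 + 85 + 20 + (-71)
= 85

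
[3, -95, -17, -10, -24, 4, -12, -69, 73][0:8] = [3, -95, -17, -10, -24, 4, -12, -69]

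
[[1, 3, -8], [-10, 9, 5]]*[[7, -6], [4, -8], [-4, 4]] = [[51, -62], [-54, 8]]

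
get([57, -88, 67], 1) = -88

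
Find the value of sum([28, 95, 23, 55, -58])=28 + 95 + 23 + 55 + (-58)
= 143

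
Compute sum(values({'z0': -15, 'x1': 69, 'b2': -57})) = (-15) + 69 + (-57)
= -3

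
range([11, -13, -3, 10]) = 24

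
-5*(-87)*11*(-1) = -4785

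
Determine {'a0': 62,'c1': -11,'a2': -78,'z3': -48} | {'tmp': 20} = {'a0': 62, 'c1': -11, 'a2': -78, 'z3': -48, 'tmp': 20}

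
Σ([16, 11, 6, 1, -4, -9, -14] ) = 16 + 11 + 6 + 1 + (-4) + (-9) + (-14)
= 7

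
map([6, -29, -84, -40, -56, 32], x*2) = [12, -58, -168, -80, -112, 64]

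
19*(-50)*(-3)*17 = 48450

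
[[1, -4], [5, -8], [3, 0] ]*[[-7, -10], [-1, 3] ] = [[-3, -22], [-27, -74], [-21, -30]]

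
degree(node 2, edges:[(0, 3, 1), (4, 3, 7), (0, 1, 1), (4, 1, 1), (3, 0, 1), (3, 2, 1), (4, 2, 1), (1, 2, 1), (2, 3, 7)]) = 4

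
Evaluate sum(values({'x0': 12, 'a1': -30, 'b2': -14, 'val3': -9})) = 12 + (-30) + (-14) + (-9)
= -41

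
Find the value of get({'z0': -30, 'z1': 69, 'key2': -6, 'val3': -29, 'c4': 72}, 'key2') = -6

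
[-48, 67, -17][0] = -48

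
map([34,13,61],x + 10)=[44, 23, 71]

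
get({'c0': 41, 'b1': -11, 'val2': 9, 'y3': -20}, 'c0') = 41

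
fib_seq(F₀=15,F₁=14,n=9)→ [15, 14, 29, 43, 72, 115, 187, 302, 489]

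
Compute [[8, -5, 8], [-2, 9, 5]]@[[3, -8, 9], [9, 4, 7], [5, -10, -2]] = [[19, -164, 21], [100, 2, 35]]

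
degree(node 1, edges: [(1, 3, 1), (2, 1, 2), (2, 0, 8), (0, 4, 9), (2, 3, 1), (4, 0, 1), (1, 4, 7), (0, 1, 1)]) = incident: (1,3), (2,1), (1,4), (0,1)
= 4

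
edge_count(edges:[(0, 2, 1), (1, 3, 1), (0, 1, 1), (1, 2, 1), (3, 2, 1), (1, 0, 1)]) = 6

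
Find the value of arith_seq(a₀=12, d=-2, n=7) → [12, 10, 8, 6, 4, 2, 0]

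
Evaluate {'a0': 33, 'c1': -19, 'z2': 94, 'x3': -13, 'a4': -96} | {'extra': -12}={'a0': 33, 'c1': -19, 'z2': 94, 'x3': -13, 'a4': -96, 'extra': -12}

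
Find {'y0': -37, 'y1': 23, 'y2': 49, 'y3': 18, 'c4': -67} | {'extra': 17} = {'y0': -37, 'y1': 23, 'y2': 49, 'y3': 18, 'c4': -67, 'extra': 17}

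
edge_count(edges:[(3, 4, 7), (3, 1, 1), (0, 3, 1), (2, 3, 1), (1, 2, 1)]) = 5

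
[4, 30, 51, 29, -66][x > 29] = keep x where x > 29: 4✗, 30✓, 51✓, 29✗, -66✗
= [30, 51]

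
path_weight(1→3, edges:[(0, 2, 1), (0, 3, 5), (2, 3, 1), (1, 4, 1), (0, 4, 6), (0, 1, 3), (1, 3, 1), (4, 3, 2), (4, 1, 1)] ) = w(1→3)=1
= 1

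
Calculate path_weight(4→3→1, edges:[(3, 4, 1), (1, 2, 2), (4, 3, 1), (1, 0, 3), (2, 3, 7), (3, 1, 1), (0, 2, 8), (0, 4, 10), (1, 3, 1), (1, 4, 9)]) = w(4→3)=1 + w(3→1)=1
= 2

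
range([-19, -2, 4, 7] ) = 26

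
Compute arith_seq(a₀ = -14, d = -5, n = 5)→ [-14, -19, -24, -29, -34]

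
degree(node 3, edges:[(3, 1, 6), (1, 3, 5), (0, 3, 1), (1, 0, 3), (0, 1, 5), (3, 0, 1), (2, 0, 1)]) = 4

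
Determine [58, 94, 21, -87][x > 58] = keep x where x > 58: 58✗, 94✓, 21✗, -87✗
= [94]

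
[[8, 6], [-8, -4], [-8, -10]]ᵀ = [[8, -8, -8], [6, -4, -10]]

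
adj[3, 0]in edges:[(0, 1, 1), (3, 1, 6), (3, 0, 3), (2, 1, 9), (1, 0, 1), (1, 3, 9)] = 3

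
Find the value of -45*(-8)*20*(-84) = -604800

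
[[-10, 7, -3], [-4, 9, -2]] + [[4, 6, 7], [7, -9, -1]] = [[-6, 13, 4], [3, 0, -3]]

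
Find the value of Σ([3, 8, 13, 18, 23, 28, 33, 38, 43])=207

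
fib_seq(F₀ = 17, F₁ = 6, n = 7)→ F_2 = F_1 + F_0 = 23
F_3 = F_2 + F_1 = 29
F_4 = F_3 + F_2 = 52
...
= [17, 6, 23, 29, 52, 81, 133]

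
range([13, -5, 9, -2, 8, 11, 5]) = 18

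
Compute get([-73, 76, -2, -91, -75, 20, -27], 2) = -2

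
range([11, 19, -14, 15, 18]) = 33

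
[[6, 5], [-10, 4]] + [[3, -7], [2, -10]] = [[9, -2], [-8, -6]]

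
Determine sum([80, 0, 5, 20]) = 105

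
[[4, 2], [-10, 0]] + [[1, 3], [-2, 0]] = [[5, 5], [-12, 0]]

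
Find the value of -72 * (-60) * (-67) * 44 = -12735360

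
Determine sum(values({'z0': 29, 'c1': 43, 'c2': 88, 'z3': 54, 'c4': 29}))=243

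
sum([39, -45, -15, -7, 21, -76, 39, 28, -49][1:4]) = -67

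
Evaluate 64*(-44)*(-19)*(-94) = -5029376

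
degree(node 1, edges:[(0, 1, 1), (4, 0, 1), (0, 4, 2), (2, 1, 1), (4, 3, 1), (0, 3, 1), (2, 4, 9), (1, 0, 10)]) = incident: (0,1), (2,1), (1,0)
= 3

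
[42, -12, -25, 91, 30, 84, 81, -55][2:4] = [-25, 91]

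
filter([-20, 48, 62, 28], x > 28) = keep x where x > 28: -20✗, 48✓, 62✓, 28✗
= [48, 62]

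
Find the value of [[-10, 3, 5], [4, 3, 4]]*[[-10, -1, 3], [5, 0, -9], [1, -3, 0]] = [[120, -5, -57], [-21, -16, -15]]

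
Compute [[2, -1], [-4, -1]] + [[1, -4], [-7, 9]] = [[3, -5], [-11, 8]]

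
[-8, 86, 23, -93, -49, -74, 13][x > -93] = keep x where x > -93: -8✓, 86✓, 23✓, -93✗, -49✓, -74✓, 13✓
= [-8, 86, 23, -49, -74, 13]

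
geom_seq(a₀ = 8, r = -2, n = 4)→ [8, -16, 32, -64]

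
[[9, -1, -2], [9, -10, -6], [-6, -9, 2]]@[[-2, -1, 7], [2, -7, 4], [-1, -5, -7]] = [[-18, 8, 73], [-32, 91, 65], [-8, 59, -92]]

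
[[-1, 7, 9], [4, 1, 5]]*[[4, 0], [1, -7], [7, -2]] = [[66, -67], [52, -17]]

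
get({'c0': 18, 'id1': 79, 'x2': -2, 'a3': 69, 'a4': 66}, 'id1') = 79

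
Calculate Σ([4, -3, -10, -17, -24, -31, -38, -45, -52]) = 4 + (-3) + (-10) + (-17) + (-24) + (-31) + (-38) + (-45) + (-52)
= -216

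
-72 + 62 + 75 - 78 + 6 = -7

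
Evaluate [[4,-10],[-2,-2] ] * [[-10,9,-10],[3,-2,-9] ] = [[-70, 56, 50], [14, -14, 38]]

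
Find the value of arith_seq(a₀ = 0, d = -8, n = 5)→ [0, -8, -16, -24, -32]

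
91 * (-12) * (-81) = 88452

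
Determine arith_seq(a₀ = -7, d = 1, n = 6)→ [-7, -6, -5, -4, -3, -2]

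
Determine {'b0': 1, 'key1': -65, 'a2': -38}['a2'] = -38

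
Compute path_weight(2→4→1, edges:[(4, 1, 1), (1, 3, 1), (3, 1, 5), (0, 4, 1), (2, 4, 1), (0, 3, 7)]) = w(2→4)=1 + w(4→1)=1
= 2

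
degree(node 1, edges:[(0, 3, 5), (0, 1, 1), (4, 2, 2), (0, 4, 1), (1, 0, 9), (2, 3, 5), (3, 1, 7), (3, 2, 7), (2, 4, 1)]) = 3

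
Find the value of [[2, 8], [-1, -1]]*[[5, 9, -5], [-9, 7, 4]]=[[-62, 74, 22], [4, -16, 1]]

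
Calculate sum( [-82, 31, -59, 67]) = (-82) + 31 + (-59) + 67
= -43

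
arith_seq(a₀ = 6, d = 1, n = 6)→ [6, 7, 8, 9, 10, 11]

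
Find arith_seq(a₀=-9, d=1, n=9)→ a_0 = -9 + 0*1 = -9
a_1 = -9 + 1*1 = -8
a_2 = -9 + 2*1 = -7
...
= [-9, -8, -7, -6, -5, -4, -3, -2, -1]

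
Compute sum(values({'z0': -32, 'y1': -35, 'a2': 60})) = -7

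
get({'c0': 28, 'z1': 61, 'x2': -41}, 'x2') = -41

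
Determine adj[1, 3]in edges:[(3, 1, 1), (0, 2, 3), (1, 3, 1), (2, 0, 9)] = 1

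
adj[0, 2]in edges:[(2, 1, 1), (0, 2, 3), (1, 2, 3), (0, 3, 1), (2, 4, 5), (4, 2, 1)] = 3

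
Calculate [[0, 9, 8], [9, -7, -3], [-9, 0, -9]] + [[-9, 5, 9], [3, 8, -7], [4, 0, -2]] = [[-9, 14, 17], [12, 1, -10], [-5, 0, -11]]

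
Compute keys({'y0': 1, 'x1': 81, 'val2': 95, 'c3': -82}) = ['y0', 'x1', 'val2', 'c3']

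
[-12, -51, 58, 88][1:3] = [-51, 58]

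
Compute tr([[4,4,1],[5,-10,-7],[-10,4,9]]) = diagonal: 4 + (-10) + 9
= 3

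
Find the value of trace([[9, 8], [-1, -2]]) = diagonal: 9 + (-2)
= 7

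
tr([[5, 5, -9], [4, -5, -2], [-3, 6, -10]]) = diagonal: 5 + (-5) + (-10)
= -10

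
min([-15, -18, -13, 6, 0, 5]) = -18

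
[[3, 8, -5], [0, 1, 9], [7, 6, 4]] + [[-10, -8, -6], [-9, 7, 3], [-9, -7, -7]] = [[-7, 0, -11], [-9, 8, 12], [-2, -1, -3]]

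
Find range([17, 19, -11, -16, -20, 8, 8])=39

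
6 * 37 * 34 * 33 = 249084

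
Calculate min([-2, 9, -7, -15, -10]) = -15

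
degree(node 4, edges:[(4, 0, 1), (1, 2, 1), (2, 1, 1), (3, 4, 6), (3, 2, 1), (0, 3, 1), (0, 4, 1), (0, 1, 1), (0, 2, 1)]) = 3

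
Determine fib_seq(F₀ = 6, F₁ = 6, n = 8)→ [6, 6, 12, 18, 30, 48, 78, 126]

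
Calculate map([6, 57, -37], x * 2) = 6*2=12, 57*2=114, -37*2=-74
= [12, 114, -74]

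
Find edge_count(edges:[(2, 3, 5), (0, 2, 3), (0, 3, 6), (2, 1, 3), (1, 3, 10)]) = 5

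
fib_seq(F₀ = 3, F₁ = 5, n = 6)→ F_2 = F_1 + F_0 = 8
F_3 = F_2 + F_1 = 13
F_4 = F_3 + F_2 = 21
...
= [3, 5, 8, 13, 21, 34]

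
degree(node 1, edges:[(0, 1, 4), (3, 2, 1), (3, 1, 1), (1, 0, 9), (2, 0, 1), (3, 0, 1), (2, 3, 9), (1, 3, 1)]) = incident: (0,1), (3,1), (1,0), (1,3)
= 4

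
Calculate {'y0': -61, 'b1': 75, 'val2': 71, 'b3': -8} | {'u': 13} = {'y0': -61, 'b1': 75, 'val2': 71, 'b3': -8, 'u': 13}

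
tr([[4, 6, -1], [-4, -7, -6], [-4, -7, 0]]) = diagonal: 4 + (-7) + 0
= -3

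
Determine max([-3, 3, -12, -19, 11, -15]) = 11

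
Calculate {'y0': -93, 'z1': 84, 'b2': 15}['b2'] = 15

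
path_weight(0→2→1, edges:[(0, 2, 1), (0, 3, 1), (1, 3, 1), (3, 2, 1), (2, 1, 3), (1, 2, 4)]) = w(0→2)=1 + w(2→1)=3
= 4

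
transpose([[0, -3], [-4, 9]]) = [[0, -4], [-3, 9]]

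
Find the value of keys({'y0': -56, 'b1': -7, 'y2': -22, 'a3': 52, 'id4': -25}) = ['y0', 'b1', 'y2', 'a3', 'id4']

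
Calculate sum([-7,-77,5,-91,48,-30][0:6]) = slice → [-7, -77, 5, -91, 48, -30]
(-7) + (-77) + 5 + (-91) + 48 + (-30)
= -152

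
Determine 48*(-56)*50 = -134400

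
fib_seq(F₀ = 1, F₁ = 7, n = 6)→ [1, 7, 8, 15, 23, 38]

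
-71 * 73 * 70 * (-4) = 1451240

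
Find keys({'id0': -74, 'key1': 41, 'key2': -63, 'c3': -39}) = ['id0', 'key1', 'key2', 'c3']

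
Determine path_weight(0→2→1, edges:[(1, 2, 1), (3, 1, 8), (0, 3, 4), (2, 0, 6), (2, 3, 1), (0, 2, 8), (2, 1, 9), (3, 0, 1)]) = 17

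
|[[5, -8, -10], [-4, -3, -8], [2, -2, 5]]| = -327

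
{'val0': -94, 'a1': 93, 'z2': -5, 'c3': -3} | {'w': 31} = {'val0': -94, 'a1': 93, 'z2': -5, 'c3': -3, 'w': 31}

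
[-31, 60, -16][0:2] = [-31, 60]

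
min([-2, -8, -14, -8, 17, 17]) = -14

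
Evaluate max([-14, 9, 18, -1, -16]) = 18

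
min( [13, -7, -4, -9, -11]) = -11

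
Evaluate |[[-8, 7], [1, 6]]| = -55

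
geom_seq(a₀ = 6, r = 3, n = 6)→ [6, 18, 54, 162, 486, 1458]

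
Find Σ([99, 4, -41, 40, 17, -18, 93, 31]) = 99 + 4 + (-41) + 40 + 17 + (-18) + 93 + 31
= 225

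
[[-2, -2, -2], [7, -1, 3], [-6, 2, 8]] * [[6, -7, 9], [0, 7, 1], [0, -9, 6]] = C[0][0] = (-2)*(6) + (-2)*(0) + (-2)*(0) = -12
C[0][1] = (-2)*(-7) + (-2)*(7) + (-2)*(-9) = 18
C[0][2] = (-2)*(9) + (-2)*(1) + (-2)*(6) = -32
C[1][0] = (7)*(6) + (-1)*(0) + (3)*(0) = 42
C[1][1] = (7)*(-7) + (-1)*(7) + (3)*(-9) = -83
C[1][2] = (7)*(9) + (-1)*(1) + (3)*(6) = 80
... (3 more cells)
= [[-12, 18, -32], [42, -83, 80], [-36, -16, -4]]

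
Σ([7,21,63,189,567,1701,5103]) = 7 + 21 + 63 + 189 + 567 + 1701 + 5103
= 7651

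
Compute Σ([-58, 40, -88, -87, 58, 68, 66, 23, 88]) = 110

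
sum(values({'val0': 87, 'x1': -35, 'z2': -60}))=87 + (-35) + (-60)
= -8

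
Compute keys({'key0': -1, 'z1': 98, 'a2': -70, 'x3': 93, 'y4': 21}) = ['key0', 'z1', 'a2', 'x3', 'y4']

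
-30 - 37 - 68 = -135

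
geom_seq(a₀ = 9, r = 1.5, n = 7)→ [9.0, 13.5, 20.25, 30.375, 45.5625, 68.34375, 102.515625]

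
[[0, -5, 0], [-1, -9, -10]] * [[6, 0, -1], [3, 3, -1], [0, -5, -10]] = [[-15, -15, 5], [-33, 23, 110]]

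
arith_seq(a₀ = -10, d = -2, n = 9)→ [-10, -12, -14, -16, -18, -20, -22, -24, -26]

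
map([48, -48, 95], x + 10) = [58, -38, 105]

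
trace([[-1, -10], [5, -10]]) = -11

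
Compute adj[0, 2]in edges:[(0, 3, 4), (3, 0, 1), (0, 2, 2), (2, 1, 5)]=2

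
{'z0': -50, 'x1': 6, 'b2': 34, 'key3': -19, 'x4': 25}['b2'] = 34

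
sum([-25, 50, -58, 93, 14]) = 74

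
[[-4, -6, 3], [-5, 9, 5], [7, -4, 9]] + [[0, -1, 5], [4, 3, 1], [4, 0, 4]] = [[-4, -7, 8], [-1, 12, 6], [11, -4, 13]]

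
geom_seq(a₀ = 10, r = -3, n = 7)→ [10, -30, 90, -270, 810, -2430, 7290]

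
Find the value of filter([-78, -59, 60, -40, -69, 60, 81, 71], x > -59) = keep x where x > -59: -78✗, -59✗, 60✓, -40✓, -69✗, 60✓, 81✓, 71✓
= [60, -40, 60, 81, 71]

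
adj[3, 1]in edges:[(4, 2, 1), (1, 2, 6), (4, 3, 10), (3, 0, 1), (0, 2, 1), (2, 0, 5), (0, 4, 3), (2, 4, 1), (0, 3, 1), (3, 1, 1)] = 1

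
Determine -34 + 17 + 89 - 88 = -16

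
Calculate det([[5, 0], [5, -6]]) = -30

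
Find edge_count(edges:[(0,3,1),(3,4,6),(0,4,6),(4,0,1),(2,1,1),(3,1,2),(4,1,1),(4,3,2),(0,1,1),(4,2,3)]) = 10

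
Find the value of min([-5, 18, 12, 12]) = -5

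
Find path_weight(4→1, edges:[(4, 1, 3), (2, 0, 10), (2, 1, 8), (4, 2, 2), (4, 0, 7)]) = 3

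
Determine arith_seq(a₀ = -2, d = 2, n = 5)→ a_0 = -2 + 0*2 = -2
a_1 = -2 + 1*2 = 0
a_2 = -2 + 2*2 = 2
...
= [-2, 0, 2, 4, 6]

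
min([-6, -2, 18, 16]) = -6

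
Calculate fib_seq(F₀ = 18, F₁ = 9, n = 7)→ F_2 = F_1 + F_0 = 27
F_3 = F_2 + F_1 = 36
F_4 = F_3 + F_2 = 63
...
= [18, 9, 27, 36, 63, 99, 162]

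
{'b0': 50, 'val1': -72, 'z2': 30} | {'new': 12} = {'b0': 50, 'val1': -72, 'z2': 30, 'new': 12}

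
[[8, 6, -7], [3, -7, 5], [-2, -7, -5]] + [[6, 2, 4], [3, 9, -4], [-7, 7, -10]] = [[14, 8, -3], [6, 2, 1], [-9, 0, -15]]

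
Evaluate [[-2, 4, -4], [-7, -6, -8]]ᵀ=[[-2, -7], [4, -6], [-4, -8]]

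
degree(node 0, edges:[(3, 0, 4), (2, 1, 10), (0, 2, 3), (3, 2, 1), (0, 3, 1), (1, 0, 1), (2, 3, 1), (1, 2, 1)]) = 4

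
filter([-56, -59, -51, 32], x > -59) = [-56, -51, 32]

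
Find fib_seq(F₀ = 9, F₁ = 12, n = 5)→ [9, 12, 21, 33, 54]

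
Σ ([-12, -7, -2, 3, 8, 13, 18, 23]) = (-12) + (-7) + (-2) + 3 + 8 + 13 + 18 + 23
= 44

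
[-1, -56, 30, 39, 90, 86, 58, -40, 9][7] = -40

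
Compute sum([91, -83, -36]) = 91 + (-83) + (-36)
= -28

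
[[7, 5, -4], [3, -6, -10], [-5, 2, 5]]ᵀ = [[7, 3, -5], [5, -6, 2], [-4, -10, 5]]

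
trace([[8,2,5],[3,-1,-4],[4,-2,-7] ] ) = diagonal: 8 + (-1) + (-7)
= 0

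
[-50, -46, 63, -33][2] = 63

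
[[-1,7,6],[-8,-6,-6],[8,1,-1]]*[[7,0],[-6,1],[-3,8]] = C[0][0] = (-1)*(7) + (7)*(-6) + (6)*(-3) = -67
C[0][1] = (-1)*(0) + (7)*(1) + (6)*(8) = 55
C[1][0] = (-8)*(7) + (-6)*(-6) + (-6)*(-3) = -2
C[1][1] = (-8)*(0) + (-6)*(1) + (-6)*(8) = -54
C[2][0] = (8)*(7) + (1)*(-6) + (-1)*(-3) = 53
C[2][1] = (8)*(0) + (1)*(1) + (-1)*(8) = -7
= [[-67, 55], [-2, -54], [53, -7]]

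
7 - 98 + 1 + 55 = -35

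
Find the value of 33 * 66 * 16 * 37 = 1289376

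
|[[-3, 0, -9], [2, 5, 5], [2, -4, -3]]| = 147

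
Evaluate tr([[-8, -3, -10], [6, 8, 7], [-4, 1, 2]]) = 2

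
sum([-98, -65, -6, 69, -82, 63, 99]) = -20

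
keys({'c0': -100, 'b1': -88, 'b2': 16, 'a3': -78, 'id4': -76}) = ['c0', 'b1', 'b2', 'a3', 'id4']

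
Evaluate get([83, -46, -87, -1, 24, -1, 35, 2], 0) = 83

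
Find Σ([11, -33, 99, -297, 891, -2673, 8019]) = 11 + -33 + 99 + -297 + 891 + -2673 + 8019
= 6017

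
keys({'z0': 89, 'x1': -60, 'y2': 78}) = ['z0', 'x1', 'y2']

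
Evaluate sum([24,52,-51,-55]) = 24 + 52 + (-51) + (-55)
= -30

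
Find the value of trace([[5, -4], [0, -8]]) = -3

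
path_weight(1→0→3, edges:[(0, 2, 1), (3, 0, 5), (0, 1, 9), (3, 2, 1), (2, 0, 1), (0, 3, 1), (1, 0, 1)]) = 2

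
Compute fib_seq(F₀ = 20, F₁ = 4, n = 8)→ [20, 4, 24, 28, 52, 80, 132, 212]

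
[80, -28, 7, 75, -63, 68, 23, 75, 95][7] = 75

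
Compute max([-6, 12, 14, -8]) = 14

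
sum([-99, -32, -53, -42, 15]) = (-99) + (-32) + (-53) + (-42) + 15
= -211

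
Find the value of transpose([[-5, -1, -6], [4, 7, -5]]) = [[-5, 4], [-1, 7], [-6, -5]]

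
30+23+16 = 69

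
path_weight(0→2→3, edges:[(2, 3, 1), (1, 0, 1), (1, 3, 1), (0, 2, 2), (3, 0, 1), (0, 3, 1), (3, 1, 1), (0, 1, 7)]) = 3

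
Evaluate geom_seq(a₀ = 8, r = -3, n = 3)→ [8, -24, 72]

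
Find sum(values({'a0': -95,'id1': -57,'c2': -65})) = -217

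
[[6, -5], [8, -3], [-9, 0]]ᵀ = [[6, 8, -9], [-5, -3, 0]]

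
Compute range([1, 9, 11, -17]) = 28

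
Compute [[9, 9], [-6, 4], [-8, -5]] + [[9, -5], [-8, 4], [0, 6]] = [[18, 4], [-14, 8], [-8, 1]]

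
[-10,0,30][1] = 0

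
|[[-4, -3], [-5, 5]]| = -35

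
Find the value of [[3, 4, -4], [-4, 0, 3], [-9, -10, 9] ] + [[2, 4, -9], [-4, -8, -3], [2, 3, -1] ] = [[5, 8, -13], [-8, -8, 0], [-7, -7, 8]]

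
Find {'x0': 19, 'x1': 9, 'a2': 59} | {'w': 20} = {'x0': 19, 'x1': 9, 'a2': 59, 'w': 20}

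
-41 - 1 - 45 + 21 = -66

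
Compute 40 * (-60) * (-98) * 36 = 8467200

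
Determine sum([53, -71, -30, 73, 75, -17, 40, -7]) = 116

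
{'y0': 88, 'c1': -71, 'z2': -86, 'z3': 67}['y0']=88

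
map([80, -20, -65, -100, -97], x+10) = 80+10=90, -20+10=-10, -65+10=-55, -100+10=-90, -97+10=-87
= [90, -10, -55, -90, -87]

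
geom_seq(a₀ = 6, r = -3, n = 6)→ [6, -18, 54, -162, 486, -1458]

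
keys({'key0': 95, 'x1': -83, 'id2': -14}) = ['key0', 'x1', 'id2']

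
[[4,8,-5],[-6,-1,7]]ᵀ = [[4, -6], [8, -1], [-5, 7]]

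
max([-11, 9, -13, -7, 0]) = 9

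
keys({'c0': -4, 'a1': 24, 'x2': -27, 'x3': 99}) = ['c0', 'a1', 'x2', 'x3']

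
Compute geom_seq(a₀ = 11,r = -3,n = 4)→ a_0 = 11*(-3)^0 = 11
a_1 = 11*(-3)^1 = -33
a_2 = 11*(-3)^2 = 99
...
= [11, -33, 99, -297]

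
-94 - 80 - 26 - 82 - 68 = -350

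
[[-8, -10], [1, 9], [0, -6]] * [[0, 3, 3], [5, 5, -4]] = [[-50, -74, 16], [45, 48, -33], [-30, -30, 24]]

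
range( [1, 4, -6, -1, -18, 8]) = 26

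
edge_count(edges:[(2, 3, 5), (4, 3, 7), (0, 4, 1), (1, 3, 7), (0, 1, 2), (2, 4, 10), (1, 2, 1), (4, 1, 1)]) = 8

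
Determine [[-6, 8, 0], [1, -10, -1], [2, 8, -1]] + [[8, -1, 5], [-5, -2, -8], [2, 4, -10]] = [[2, 7, 5], [-4, -12, -9], [4, 12, -11]]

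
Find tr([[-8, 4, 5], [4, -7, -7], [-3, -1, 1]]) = diagonal: (-8) + (-7) + 1
= -14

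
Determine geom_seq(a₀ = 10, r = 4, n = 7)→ [10, 40, 160, 640, 2560, 10240, 40960]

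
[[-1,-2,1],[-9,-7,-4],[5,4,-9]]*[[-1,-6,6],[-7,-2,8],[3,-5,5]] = C[0][0] = (-1)*(-1) + (-2)*(-7) + (1)*(3) = 18
C[0][1] = (-1)*(-6) + (-2)*(-2) + (1)*(-5) = 5
C[0][2] = (-1)*(6) + (-2)*(8) + (1)*(5) = -17
C[1][0] = (-9)*(-1) + (-7)*(-7) + (-4)*(3) = 46
C[1][1] = (-9)*(-6) + (-7)*(-2) + (-4)*(-5) = 88
C[1][2] = (-9)*(6) + (-7)*(8) + (-4)*(5) = -130
... (3 more cells)
= [[18, 5, -17], [46, 88, -130], [-60, 7, 17]]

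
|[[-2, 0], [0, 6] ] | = -12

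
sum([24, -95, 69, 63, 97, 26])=184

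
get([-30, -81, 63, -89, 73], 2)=63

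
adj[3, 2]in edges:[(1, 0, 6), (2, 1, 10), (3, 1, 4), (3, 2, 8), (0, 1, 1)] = 8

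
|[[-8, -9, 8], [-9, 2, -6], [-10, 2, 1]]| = -717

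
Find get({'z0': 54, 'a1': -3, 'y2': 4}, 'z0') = 54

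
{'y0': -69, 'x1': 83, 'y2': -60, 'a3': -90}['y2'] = -60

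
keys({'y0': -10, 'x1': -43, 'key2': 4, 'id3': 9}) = ['y0', 'x1', 'key2', 'id3']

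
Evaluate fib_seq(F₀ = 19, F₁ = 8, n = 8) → [19, 8, 27, 35, 62, 97, 159, 256]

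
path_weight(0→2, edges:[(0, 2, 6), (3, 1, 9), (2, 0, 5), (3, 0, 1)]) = w(0→2)=6
= 6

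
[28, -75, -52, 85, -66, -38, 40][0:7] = [28, -75, -52, 85, -66, -38, 40]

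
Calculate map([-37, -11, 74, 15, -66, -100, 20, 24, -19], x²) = [1369, 121, 5476, 225, 4356, 10000, 400, 576, 361]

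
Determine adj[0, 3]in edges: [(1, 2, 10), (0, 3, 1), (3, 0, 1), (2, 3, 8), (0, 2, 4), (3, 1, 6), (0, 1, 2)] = 1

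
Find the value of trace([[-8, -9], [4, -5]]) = -13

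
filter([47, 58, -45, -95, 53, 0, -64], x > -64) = [47, 58, -45, 53, 0]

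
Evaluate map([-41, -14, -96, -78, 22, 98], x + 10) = -41+10=-31, -14+10=-4, -96+10=-86, -78+10=-68, 22+10=32, 98+10=108
= [-31, -4, -86, -68, 32, 108]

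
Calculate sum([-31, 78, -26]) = 21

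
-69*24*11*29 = -528264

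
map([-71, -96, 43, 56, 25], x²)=(-71)²=5041, (-96)²=9216, (43)²=1849, (56)²=3136, (25)²=625
= [5041, 9216, 1849, 3136, 625]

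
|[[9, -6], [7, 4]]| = (9)*(4) - (-6)*(7)
= 78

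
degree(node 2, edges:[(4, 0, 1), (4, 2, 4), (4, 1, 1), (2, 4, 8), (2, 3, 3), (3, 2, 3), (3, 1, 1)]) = incident: (4,2), (2,4), (2,3), (3,2)
= 4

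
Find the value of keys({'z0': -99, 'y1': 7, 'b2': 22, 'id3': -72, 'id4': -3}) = ['z0', 'y1', 'b2', 'id3', 'id4']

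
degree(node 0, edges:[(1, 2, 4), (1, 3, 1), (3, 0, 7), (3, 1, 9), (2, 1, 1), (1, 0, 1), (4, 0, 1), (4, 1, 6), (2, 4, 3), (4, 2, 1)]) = incident: (3,0), (1,0), (4,0)
= 3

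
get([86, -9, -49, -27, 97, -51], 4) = 97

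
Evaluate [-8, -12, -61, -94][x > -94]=[-8, -12, -61]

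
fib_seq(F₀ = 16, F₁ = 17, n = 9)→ F_2 = F_1 + F_0 = 33
F_3 = F_2 + F_1 = 50
F_4 = F_3 + F_2 = 83
...
= [16, 17, 33, 50, 83, 133, 216, 349, 565]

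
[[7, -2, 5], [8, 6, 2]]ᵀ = [[7, 8], [-2, 6], [5, 2]]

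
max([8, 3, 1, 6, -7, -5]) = 8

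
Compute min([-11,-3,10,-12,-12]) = -12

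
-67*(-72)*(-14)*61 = -4119696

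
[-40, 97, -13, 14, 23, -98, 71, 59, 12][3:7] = [14, 23, -98, 71]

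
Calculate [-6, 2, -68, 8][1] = 2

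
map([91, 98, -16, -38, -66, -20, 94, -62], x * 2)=[182, 196, -32, -76, -132, -40, 188, -124]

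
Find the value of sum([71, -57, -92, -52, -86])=-216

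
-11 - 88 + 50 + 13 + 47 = 11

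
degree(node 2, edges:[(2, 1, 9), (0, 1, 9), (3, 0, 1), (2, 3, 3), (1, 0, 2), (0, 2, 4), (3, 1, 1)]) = incident: (2,1), (2,3), (0,2)
= 3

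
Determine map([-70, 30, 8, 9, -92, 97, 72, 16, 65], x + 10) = -70+10=-60, 30+10=40, 8+10=18, 9+10=19, -92+10=-82, 97+10=107, 72+10=82, 16+10=26, 65+10=75
= [-60, 40, 18, 19, -82, 107, 82, 26, 75]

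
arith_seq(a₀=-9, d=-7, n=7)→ a_0 = -9 + 0*-7 = -9
a_1 = -9 + 1*-7 = -16
a_2 = -9 + 2*-7 = -23
...
= [-9, -16, -23, -30, -37, -44, -51]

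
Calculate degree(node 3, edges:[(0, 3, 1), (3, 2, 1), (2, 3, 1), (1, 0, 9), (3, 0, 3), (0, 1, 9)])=incident: (0,3), (3,2), (2,3), (3,0)
= 4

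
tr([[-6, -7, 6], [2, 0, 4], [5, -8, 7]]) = 1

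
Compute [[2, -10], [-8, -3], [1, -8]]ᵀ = [[2, -8, 1], [-10, -3, -8]]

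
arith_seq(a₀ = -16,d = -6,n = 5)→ [-16, -22, -28, -34, -40]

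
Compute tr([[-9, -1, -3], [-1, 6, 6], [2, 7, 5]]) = 2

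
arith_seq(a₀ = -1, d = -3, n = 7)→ [-1, -4, -7, -10, -13, -16, -19]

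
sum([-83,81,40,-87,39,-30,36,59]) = (-83) + 81 + 40 + (-87) + 39 + (-30) + 36 + 59
= 55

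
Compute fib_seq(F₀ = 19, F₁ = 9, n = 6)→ F_2 = F_1 + F_0 = 28
F_3 = F_2 + F_1 = 37
F_4 = F_3 + F_2 = 65
...
= [19, 9, 28, 37, 65, 102]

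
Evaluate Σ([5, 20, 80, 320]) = 425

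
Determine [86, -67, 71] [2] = 71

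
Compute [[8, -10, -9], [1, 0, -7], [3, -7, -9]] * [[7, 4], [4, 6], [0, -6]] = C[0][0] = (8)*(7) + (-10)*(4) + (-9)*(0) = 16
C[0][1] = (8)*(4) + (-10)*(6) + (-9)*(-6) = 26
C[1][0] = (1)*(7) + (0)*(4) + (-7)*(0) = 7
C[1][1] = (1)*(4) + (0)*(6) + (-7)*(-6) = 46
C[2][0] = (3)*(7) + (-7)*(4) + (-9)*(0) = -7
C[2][1] = (3)*(4) + (-7)*(6) + (-9)*(-6) = 24
= [[16, 26], [7, 46], [-7, 24]]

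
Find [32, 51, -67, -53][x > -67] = [32, 51, -53]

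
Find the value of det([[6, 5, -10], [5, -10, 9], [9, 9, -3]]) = -1176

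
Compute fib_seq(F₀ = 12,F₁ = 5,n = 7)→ [12, 5, 17, 22, 39, 61, 100]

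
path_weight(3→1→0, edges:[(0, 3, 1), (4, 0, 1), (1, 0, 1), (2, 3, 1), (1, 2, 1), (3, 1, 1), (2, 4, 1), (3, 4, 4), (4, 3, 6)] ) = w(3→1)=1 + w(1→0)=1
= 2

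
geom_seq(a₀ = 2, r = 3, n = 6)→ [2, 6, 18, 54, 162, 486]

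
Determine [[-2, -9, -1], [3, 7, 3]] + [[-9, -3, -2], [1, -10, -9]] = [[-11, -12, -3], [4, -3, -6]]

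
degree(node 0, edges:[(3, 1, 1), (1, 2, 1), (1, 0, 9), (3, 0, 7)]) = 2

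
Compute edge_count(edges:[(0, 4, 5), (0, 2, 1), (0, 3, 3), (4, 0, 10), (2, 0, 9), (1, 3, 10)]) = 6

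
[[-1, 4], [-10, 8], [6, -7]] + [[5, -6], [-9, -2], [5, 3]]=[[4, -2], [-19, 6], [11, -4]]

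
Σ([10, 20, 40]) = 70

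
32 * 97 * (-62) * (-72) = 13856256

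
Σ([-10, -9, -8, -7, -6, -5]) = -45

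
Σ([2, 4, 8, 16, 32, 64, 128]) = 254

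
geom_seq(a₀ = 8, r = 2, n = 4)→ a_0 = 8*2^0 = 8
a_1 = 8*2^1 = 16
a_2 = 8*2^2 = 32
...
= [8, 16, 32, 64]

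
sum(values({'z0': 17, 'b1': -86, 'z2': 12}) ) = -57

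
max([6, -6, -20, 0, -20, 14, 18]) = 18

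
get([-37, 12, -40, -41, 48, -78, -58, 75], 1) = 12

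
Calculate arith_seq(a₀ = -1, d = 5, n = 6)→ [-1, 4, 9, 14, 19, 24]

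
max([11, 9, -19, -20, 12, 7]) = 12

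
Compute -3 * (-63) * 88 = 16632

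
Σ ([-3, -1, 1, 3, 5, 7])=12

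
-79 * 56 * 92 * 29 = -11803232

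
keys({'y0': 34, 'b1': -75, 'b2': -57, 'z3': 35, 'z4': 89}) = ['y0', 'b1', 'b2', 'z3', 'z4']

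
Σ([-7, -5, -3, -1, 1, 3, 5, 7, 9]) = (-7) + (-5) + (-3) + (-1) + 1 + 3 + 5 + 7 + 9
= 9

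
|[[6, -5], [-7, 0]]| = (6)*(0) - (-5)*(-7)
= -35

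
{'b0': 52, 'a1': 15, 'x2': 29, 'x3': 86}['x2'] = 29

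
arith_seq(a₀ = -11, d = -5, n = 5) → [-11, -16, -21, -26, -31]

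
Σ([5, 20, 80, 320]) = 425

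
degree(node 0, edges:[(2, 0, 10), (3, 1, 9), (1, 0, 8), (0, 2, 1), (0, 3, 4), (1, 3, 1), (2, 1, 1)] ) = 4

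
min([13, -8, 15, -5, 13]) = -8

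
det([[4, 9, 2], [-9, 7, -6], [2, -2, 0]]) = -148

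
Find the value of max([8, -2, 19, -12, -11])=19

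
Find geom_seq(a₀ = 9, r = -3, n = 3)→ a_0 = 9*(-3)^0 = 9
a_1 = 9*(-3)^1 = -27
a_2 = 9*(-3)^2 = 81
= [9, -27, 81]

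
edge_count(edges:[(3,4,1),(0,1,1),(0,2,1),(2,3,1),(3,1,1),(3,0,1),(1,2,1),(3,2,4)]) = 8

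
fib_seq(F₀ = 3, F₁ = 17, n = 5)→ [3, 17, 20, 37, 57]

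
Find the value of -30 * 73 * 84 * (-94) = 17292240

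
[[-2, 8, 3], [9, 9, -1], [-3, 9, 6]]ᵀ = [[-2, 9, -3], [8, 9, 9], [3, -1, 6]]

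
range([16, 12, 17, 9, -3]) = 20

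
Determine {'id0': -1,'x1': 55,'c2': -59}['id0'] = -1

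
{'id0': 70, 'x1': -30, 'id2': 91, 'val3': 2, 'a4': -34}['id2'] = 91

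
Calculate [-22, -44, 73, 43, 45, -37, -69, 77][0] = -22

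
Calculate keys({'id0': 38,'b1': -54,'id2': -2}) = ['id0', 'b1', 'id2']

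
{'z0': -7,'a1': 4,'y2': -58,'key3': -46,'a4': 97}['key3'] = -46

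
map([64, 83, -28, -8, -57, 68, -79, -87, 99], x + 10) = [74, 93, -18, 2, -47, 78, -69, -77, 109]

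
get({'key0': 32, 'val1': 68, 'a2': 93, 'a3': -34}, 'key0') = 32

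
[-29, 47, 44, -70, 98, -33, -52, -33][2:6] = [44, -70, 98, -33]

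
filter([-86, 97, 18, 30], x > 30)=[97]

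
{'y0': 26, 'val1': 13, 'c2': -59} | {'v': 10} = {'y0': 26, 'val1': 13, 'c2': -59, 'v': 10}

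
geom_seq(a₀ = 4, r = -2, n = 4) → [4, -8, 16, -32]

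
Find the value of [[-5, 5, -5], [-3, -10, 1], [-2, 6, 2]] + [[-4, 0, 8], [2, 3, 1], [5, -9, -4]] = [[-9, 5, 3], [-1, -7, 2], [3, -3, -2]]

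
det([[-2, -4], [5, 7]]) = (-2)*(7) - (-4)*(5)
= 6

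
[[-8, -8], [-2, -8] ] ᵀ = [[-8, -2], [-8, -8]]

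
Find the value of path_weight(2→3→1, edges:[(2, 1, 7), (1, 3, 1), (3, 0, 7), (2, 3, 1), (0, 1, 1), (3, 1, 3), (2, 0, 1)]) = w(2→3)=1 + w(3→1)=3
= 4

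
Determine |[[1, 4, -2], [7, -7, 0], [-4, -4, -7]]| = (1)*(1)*det([[-7, 0], [-4, -7]]) + (-1)*(4)*det([[7, 0], [-4, -7]]) + (1)*(-2)*det([[7, -7], [-4, -4]])
= 49 + 196 + 112
= 357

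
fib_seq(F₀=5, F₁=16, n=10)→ [5, 16, 21, 37, 58, 95, 153, 248, 401, 649]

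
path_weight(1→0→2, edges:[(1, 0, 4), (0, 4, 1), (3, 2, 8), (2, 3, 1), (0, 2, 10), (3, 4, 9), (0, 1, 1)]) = w(1→0)=4 + w(0→2)=10
= 14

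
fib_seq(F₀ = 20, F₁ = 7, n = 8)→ [20, 7, 27, 34, 61, 95, 156, 251]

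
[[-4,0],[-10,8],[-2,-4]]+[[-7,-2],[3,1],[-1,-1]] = [[-11, -2], [-7, 9], [-3, -5]]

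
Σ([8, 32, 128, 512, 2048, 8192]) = 10920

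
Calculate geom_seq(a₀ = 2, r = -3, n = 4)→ [2, -6, 18, -54]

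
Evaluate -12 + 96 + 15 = 99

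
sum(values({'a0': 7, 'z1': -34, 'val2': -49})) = -76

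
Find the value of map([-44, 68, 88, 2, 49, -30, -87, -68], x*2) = -44*2=-88, 68*2=136, 88*2=176, 2*2=4, 49*2=98, -30*2=-60, -87*2=-174, -68*2=-136
= [-88, 136, 176, 4, 98, -60, -174, -136]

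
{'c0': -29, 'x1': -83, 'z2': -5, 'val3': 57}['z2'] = -5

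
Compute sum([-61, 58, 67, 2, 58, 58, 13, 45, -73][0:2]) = -3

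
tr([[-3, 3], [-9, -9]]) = -12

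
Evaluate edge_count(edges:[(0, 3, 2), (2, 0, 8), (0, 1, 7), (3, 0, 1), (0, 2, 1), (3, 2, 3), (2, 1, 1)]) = 7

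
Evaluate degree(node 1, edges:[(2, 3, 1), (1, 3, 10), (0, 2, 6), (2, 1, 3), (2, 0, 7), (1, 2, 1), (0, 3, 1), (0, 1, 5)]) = incident: (1,3), (2,1), (1,2), (0,1)
= 4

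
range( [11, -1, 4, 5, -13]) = 24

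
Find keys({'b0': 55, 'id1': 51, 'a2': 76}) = ['b0', 'id1', 'a2']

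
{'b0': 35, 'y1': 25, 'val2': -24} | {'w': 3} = {'b0': 35, 'y1': 25, 'val2': -24, 'w': 3}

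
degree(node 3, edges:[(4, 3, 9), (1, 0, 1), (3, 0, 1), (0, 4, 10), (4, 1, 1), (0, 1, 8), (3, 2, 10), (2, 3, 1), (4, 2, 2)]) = 4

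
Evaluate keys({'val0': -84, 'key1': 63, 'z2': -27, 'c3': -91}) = ['val0', 'key1', 'z2', 'c3']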